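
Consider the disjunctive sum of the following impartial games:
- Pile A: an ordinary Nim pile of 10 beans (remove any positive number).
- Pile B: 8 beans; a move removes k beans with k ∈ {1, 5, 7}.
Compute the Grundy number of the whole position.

Pile A is a plain Nim pile of size 10, so its Grundy value is 10.
For pile B, compute g(0), g(1), … with moves {1, 5, 7}:
k:     0  1  2  3  4  5  6  7  8
g(k):  0  1  0  1  0  1  0  1  0
So g(8) = 0.
The value of a disjunctive sum is the nim-sum of the parts.
Combined value = 10 ⊕ 0 = 10.

10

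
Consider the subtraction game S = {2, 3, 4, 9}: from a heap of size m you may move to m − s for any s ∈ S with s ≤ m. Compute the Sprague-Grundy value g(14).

1

Build the Grundy sequence with g(k) = mex{g(k−s) : s ∈ {2, 3, 4, 9}, s ≤ k}:
k:     0  1  2  3  4  5  6  7  8  9 10 11 12 13 14
g(k):  0  0  1  1  2  2  0  0  1  1  2  2  0  0  1
So g(14) = 1.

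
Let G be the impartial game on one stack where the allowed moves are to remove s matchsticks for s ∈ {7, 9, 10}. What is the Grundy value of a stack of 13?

Grundy values for subtraction set {7, 9, 10}:
k:     0  1  2  3  4  5  6  7  8  9 10 11 12 13
g(k):  0  0  0  0  0  0  0  1  1  1  1  1  1  1
So g(13) = 1.

1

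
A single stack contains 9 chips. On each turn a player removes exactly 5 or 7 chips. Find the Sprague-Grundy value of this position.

1

Build the Grundy sequence with g(k) = mex{g(k−s) : s ∈ {5, 7}, s ≤ k}:
k:     0  1  2  3  4  5  6  7  8  9
g(k):  0  0  0  0  0  1  1  1  1  1
So g(9) = 1.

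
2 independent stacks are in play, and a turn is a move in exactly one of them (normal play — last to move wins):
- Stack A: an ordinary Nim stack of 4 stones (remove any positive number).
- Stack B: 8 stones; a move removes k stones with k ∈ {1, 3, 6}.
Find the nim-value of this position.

Stack A is a plain Nim stack of size 4, so its Grundy value is 4.
Grundy values for stack B (subtraction set {1, 3, 6}):
g(0) = mex{} = 0
g(1) = mex{0} = 1
g(2) = mex{1} = 0
g(3) = mex{0} = 1
g(4) = mex{1} = 0
g(5) = mex{0} = 1
g(6) = mex{0,1} = 2
g(7) = mex{0,1,2} = 3
g(8) = mex{0,1,3} = 2
So g(8) = 2.
The value of a disjunctive sum is the nim-sum of the parts.
Combined value = 4 XOR 2 = 6.

6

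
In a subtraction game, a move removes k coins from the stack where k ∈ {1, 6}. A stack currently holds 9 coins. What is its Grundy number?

Compute g(0), g(1), … for moves {1, 6}:
k:     0  1  2  3  4  5  6  7  8  9
g(k):  0  1  0  1  0  1  2  0  1  0
So g(9) = 0.

0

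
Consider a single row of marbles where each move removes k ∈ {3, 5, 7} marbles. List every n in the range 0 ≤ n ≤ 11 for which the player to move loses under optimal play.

0, 1, 2, 10, 11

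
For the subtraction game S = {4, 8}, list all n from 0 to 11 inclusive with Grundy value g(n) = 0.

0, 1, 2, 3

Grundy values for subtraction set {4, 8}:
g(0) = mex{} = 0
g(1) = mex{} = 0
g(2) = mex{} = 0
g(3) = mex{} = 0
g(4) = mex{0} = 1
g(5) = mex{0} = 1
g(6) = mex{0} = 1
g(7) = mex{0} = 1
g(8) = mex{0,1} = 2
g(9) = mex{0,1} = 2
g(10) = mex{0,1} = 2
g(11) = mex{0,1} = 2
The P-positions (g = 0) in 0..11 are 0, 1, 2, 3.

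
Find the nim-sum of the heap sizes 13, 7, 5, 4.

Bitwise XOR of the heap sizes:
  1101  (13)
  0111  (7)
  0101  (5)
  0100  (4)
  ----
  1011  (11)

11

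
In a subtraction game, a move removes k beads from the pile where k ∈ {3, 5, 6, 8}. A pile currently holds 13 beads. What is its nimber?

0

Compute g(0), g(1), … for moves {3, 5, 6, 8}:
g(0) = mex{} = 0
g(1) = mex{} = 0
g(2) = mex{} = 0
g(3) = mex{0} = 1
g(4) = mex{0} = 1
g(5) = mex{0} = 1
g(6) = mex{0,1} = 2
g(7) = mex{0,1} = 2
g(8) = mex{0,1} = 2
g(9) = mex{0,1,2} = 3
g(10) = mex{0,1,2} = 3
g(11) = mex{1,2} = 0
g(12) = mex{1,2,3} = 0
g(13) = mex{1,2,3} = 0
So g(13) = 0.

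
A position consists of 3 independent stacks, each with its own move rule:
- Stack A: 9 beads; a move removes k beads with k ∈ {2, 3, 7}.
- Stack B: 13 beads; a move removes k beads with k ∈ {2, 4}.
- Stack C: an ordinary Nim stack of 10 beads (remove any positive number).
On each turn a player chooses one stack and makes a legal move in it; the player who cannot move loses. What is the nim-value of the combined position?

For stack A, compute g(0), g(1), … with moves {2, 3, 7}:
g(0) = mex{} = 0
g(1) = mex{} = 0
g(2) = mex{0} = 1
g(3) = mex{0} = 1
g(4) = mex{0,1} = 2
g(5) = mex{1} = 0
g(6) = mex{1,2} = 0
g(7) = mex{0,2} = 1
g(8) = mex{0} = 1
g(9) = mex{0,1} = 2
So g(9) = 2.
Build the Grundy sequence for stack B with g(k) = mex{g(k−s) : s ∈ {2, 4}, s ≤ k}:
g(0) = mex{} = 0
g(1) = mex{} = 0
g(2) = mex{0} = 1
g(3) = mex{0} = 1
g(4) = mex{0,1} = 2
g(5) = mex{0,1} = 2
g(6) = mex{1,2} = 0
g(7) = mex{1,2} = 0
g(8) = mex{0,2} = 1
g(9) = mex{0,2} = 1
g(10) = mex{0,1} = 2
g(11) = mex{0,1} = 2
g(12) = mex{1,2} = 0
g(13) = mex{1,2} = 0
So g(13) = 0.
Stack C is a plain Nim stack of size 10, so its Grundy value is 10.
By the Sprague-Grundy theorem, the Grundy value of a sum of independent games is the XOR of the component values.
Combined value = 2 ⊕ 0 ⊕ 10 = 8.

8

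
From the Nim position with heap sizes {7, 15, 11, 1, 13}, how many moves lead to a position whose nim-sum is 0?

Compute the nim-sum pairwise:
7 XOR 15 = 8
8 XOR 11 = 3
3 XOR 1 = 2
2 XOR 13 = 15
The overall nim-sum is X = 15. A heap of size p has a winning move iff p XOR X < p (reduce it to p XOR X).
  7: 7 XOR 15 = 8 ≥ 7 — no move.
  15: 15 XOR 15 = 0 < 15 — winning move (to 0).
  11: 11 XOR 15 = 4 < 11 — winning move (to 4).
  1: 1 XOR 15 = 14 ≥ 1 — no move.
  13: 13 XOR 15 = 2 < 13 — winning move (to 2).
That gives 3 winning moves.

3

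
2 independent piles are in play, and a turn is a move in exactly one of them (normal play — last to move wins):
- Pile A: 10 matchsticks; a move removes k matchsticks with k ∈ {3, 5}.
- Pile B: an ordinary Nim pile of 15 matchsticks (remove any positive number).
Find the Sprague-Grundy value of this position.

15

Build the Grundy sequence for pile A with g(k) = mex{g(k−s) : s ∈ {3, 5}, s ≤ k}:
g(0) = mex{} = 0
g(1) = mex{} = 0
g(2) = mex{} = 0
g(3) = mex{0} = 1
g(4) = mex{0} = 1
g(5) = mex{0} = 1
g(6) = mex{0,1} = 2
g(7) = mex{0,1} = 2
g(8) = mex{1} = 0
g(9) = mex{1,2} = 0
g(10) = mex{1,2} = 0
So g(10) = 0.
Pile B is a plain Nim pile of size 15, so its Grundy value is 15.
The value of a disjunctive sum is the nim-sum of the parts.
Combined value = 0 ⊕ 15 = 15.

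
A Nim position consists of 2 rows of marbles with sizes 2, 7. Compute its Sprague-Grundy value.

Write each in binary and XOR column by column:
  010  (2)
  111  (7)
  ---
  101  (5)

5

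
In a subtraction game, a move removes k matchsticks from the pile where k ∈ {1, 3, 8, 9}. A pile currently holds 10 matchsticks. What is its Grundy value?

Compute g(0), g(1), … for moves {1, 3, 8, 9}:
k:     0  1  2  3  4  5  6  7  8  9 10
g(k):  0  1  0  1  0  1  0  1  2  3  2
So g(10) = 2.

2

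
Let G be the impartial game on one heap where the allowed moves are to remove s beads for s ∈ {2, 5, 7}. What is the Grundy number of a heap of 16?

Compute g(0), g(1), … for moves {2, 5, 7}:
k:     0  1  2  3  4  5  6  7  8  9 10 11 12 13 14 15 16
g(k):  0  0  1  1  0  2  1  3  2  2  0  3  1  0  0  1  1
So g(16) = 1.

1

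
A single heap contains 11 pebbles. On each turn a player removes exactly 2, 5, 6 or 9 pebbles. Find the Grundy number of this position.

Compute g(0), g(1), … for moves {2, 5, 6, 9}:
g(0) = mex{} = 0
g(1) = mex{} = 0
g(2) = mex{0} = 1
g(3) = mex{0} = 1
g(4) = mex{1} = 0
g(5) = mex{0,1} = 2
g(6) = mex{0} = 1
g(7) = mex{0,1,2} = 3
g(8) = mex{1} = 0
g(9) = mex{0,1,3} = 2
g(10) = mex{0,2} = 1
g(11) = mex{1,2} = 0
So g(11) = 0.

0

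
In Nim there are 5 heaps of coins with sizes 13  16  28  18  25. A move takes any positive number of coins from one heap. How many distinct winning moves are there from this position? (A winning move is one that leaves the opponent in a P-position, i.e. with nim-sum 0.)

3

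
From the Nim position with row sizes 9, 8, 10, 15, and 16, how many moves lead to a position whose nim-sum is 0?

Bitwise XOR of the heap sizes:
  01001  (9)
  01000  (8)
  01010  (10)
  01111  (15)
  10000  (16)
  -----
  10100  (20)
The overall nim-sum is X = 20. A row of size p has a winning move iff p XOR X < p (reduce it to p XOR X).
  9: 9 XOR 20 = 29 ≥ 9 — no move.
  8: 8 XOR 20 = 28 ≥ 8 — no move.
  10: 10 XOR 20 = 30 ≥ 10 — no move.
  15: 15 XOR 20 = 27 ≥ 15 — no move.
  16: 16 XOR 20 = 4 < 16 — winning move (to 4).
That gives 1 winning move.

1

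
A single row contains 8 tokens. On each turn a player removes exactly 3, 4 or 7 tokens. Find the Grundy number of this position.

Build the Grundy sequence with g(k) = mex{g(k−s) : s ∈ {3, 4, 7}, s ≤ k}:
k:     0  1  2  3  4  5  6  7  8
g(k):  0  0  0  1  1  1  2  2  2
So g(8) = 2.

2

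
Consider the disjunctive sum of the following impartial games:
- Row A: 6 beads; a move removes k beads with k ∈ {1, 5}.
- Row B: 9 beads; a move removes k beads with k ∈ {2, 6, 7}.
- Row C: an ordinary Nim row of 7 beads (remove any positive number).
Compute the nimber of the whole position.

7

For row A, compute g(0), g(1), … with moves {1, 5}:
g(0) = mex{} = 0
g(1) = mex{0} = 1
g(2) = mex{1} = 0
g(3) = mex{0} = 1
g(4) = mex{1} = 0
g(5) = mex{0} = 1
g(6) = mex{1} = 0
So g(6) = 0.
Grundy values for row B (subtraction set {2, 6, 7}):
k:     0  1  2  3  4  5  6  7  8  9
g(k):  0  0  1  1  0  0  1  1  2  0
So g(9) = 0.
Row C is a plain Nim row of size 7, so its Grundy value is 7.
By the Sprague-Grundy theorem, the Grundy value of a sum of independent games is the XOR of the component values.
Combined value = 0 XOR 0 XOR 7 = 7.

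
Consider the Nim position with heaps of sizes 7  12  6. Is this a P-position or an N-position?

N-position

In binary:
  0111  (7)
  1100  (12)
  0110  (6)
  ----
  1101  (13)
The nim-sum is 13 ≠ 0, so this is an N-position: the player to move can win.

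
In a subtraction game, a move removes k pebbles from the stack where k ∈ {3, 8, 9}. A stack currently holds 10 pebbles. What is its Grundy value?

1

Compute g(0), g(1), … for moves {3, 8, 9}:
g(0) = mex{} = 0
g(1) = mex{} = 0
g(2) = mex{} = 0
g(3) = mex{0} = 1
g(4) = mex{0} = 1
g(5) = mex{0} = 1
g(6) = mex{1} = 0
g(7) = mex{1} = 0
g(8) = mex{0,1} = 2
g(9) = mex{0} = 1
g(10) = mex{0} = 1
So g(10) = 1.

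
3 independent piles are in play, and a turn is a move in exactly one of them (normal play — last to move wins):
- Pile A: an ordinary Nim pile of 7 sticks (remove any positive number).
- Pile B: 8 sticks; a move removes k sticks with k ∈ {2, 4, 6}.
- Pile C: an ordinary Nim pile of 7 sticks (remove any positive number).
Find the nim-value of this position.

Pile A is a plain Nim pile of size 7, so its Grundy value is 7.
Grundy values for pile B (subtraction set {2, 4, 6}):
k:     0  1  2  3  4  5  6  7  8
g(k):  0  0  1  1  2  2  3  3  0
So g(8) = 0.
Pile C is a plain Nim pile of size 7, so its Grundy value is 7.
By the Sprague-Grundy theorem, the Grundy value of a sum of independent games is the XOR of the component values.
Combined value = 7 XOR 0 XOR 7 = 0.

0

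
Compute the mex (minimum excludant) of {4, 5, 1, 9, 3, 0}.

The values 0, 1 are all present; 2 is the first non-negative integer missing from the set.

2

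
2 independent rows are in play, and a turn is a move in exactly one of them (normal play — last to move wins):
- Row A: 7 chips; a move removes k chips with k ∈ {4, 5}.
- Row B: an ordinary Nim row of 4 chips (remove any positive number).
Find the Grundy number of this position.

Grundy values for row A (subtraction set {4, 5}):
k:     0  1  2  3  4  5  6  7
g(k):  0  0  0  0  1  1  1  1
So g(7) = 1.
Row B is a plain Nim row of size 4, so its Grundy value is 4.
The value of a disjunctive sum is the nim-sum of the parts.
Combined value = 1 XOR 4 = 5.

5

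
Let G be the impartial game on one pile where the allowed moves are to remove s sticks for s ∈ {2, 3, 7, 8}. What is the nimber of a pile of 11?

0

Grundy values for subtraction set {2, 3, 7, 8}:
g(0) = mex{} = 0
g(1) = mex{} = 0
g(2) = mex{0} = 1
g(3) = mex{0} = 1
g(4) = mex{0,1} = 2
g(5) = mex{1} = 0
g(6) = mex{1,2} = 0
g(7) = mex{0,2} = 1
g(8) = mex{0} = 1
g(9) = mex{0,1} = 2
g(10) = mex{1} = 0
g(11) = mex{1,2} = 0
So g(11) = 0.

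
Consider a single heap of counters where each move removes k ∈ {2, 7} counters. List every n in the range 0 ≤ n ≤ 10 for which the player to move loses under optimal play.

0, 1, 4, 5, 9, 10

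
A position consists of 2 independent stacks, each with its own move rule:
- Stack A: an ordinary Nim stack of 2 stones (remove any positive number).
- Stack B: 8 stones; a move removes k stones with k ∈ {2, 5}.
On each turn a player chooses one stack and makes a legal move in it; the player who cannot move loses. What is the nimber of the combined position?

2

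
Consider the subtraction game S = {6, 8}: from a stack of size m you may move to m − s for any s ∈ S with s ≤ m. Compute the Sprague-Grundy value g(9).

Build the Grundy sequence with g(k) = mex{g(k−s) : s ∈ {6, 8}, s ≤ k}:
g(0) = mex{} = 0
g(1) = mex{} = 0
g(2) = mex{} = 0
g(3) = mex{} = 0
g(4) = mex{} = 0
g(5) = mex{} = 0
g(6) = mex{0} = 1
g(7) = mex{0} = 1
g(8) = mex{0} = 1
g(9) = mex{0} = 1
So g(9) = 1.

1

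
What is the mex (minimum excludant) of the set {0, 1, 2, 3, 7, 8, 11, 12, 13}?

4

The values 0, 1, 2, 3 are all present; 4 is the first non-negative integer missing from the set.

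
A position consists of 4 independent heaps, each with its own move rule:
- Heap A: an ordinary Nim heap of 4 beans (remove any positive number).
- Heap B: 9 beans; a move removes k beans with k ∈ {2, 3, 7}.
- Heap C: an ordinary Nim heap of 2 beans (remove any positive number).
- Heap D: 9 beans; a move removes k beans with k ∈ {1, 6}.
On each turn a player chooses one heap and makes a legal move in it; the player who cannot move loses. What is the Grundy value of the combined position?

4

Heap A is a plain Nim heap of size 4, so its Grundy value is 4.
For heap B, compute g(0), g(1), … with moves {2, 3, 7}:
k:     0  1  2  3  4  5  6  7  8  9
g(k):  0  0  1  1  2  0  0  1  1  2
So g(9) = 2.
Heap C is a plain Nim heap of size 2, so its Grundy value is 2.
Build the Grundy sequence for heap D with g(k) = mex{g(k−s) : s ∈ {1, 6}, s ≤ k}:
g(0) = mex{} = 0
g(1) = mex{0} = 1
g(2) = mex{1} = 0
g(3) = mex{0} = 1
g(4) = mex{1} = 0
g(5) = mex{0} = 1
g(6) = mex{0,1} = 2
g(7) = mex{1,2} = 0
g(8) = mex{0} = 1
g(9) = mex{1} = 0
So g(9) = 0.
The value of a disjunctive sum is the nim-sum of the parts.
Combined value = 4 XOR 2 XOR 2 XOR 0 = 4.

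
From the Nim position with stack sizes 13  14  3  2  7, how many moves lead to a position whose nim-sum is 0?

3

Nim-sum: 13 ^ 14 ^ 3 ^ 2 ^ 7 = 5.
The overall nim-sum is X = 5. A stack of size p has a winning move iff p XOR X < p (reduce it to p XOR X).
  13: 13 XOR 5 = 8 < 13 — winning move (to 8).
  14: 14 XOR 5 = 11 < 14 — winning move (to 11).
  3: 3 XOR 5 = 6 ≥ 3 — no move.
  2: 2 XOR 5 = 7 ≥ 2 — no move.
  7: 7 XOR 5 = 2 < 7 — winning move (to 2).
That gives 3 winning moves.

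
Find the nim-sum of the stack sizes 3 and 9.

In binary:
  0011  (3)
  1001  (9)
  ----
  1010  (10)

10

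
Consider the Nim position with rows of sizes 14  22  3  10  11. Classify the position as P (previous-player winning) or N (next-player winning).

N-position

Compute the nim-sum pairwise:
14 ^ 22 = 24
24 ^ 3 = 27
27 ^ 10 = 17
17 ^ 11 = 26
The nim-sum is 26 ≠ 0, so this is an N-position: the player to move can win.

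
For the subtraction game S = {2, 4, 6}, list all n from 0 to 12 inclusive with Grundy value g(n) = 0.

Grundy values for subtraction set {2, 4, 6}:
g(0) = mex{} = 0
g(1) = mex{} = 0
g(2) = mex{0} = 1
g(3) = mex{0} = 1
g(4) = mex{0,1} = 2
g(5) = mex{0,1} = 2
g(6) = mex{0,1,2} = 3
g(7) = mex{0,1,2} = 3
g(8) = mex{1,2,3} = 0
g(9) = mex{1,2,3} = 0
g(10) = mex{0,2,3} = 1
g(11) = mex{0,2,3} = 1
g(12) = mex{0,1,3} = 2
The P-positions (g = 0) in 0..12 are 0, 1, 8, 9.

0, 1, 8, 9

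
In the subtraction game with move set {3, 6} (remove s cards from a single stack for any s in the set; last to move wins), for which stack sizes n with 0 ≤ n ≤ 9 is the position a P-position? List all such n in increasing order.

0, 1, 2, 9

Build the Grundy sequence with g(k) = mex{g(k−s) : s ∈ {3, 6}, s ≤ k}:
k:     0  1  2  3  4  5  6  7  8  9
g(k):  0  0  0  1  1  1  2  2  2  0
The P-positions (g = 0) in 0..9 are 0, 1, 2, 9.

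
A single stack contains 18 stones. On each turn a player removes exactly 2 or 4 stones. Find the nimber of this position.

0

Compute g(0), g(1), … for moves {2, 4}:
k:     0  1  2  3  4  5  6  7  8  9 10 11 12 13 14 15 16 17 18
g(k):  0  0  1  1  2  2  0  0  1  1  2  2  0  0  1  1  2  2  0
So g(18) = 0.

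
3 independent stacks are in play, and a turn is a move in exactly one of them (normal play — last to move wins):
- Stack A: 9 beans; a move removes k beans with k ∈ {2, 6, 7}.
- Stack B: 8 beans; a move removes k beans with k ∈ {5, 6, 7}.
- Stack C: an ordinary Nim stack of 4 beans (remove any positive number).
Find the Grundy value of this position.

Grundy values for stack A (subtraction set {2, 6, 7}):
g(0) = mex{} = 0
g(1) = mex{} = 0
g(2) = mex{0} = 1
g(3) = mex{0} = 1
g(4) = mex{1} = 0
g(5) = mex{1} = 0
g(6) = mex{0} = 1
g(7) = mex{0} = 1
g(8) = mex{0,1} = 2
g(9) = mex{1} = 0
So g(9) = 0.
For stack B, compute g(0), g(1), … with moves {5, 6, 7}:
k:     0  1  2  3  4  5  6  7  8
g(k):  0  0  0  0  0  1  1  1  1
So g(8) = 1.
Stack C is a plain Nim stack of size 4, so its Grundy value is 4.
By the Sprague-Grundy theorem, the Grundy value of a sum of independent games is the XOR of the component values.
Combined value = 0 ⊕ 1 ⊕ 4 = 5.

5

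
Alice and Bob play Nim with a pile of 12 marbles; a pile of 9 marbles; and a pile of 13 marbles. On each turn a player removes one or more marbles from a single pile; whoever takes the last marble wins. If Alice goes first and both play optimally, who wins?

Alice wins

Nim-sum: 12 ^ 9 ^ 13 = 8.
The nim-sum is 8 ≠ 0, so this is an N-position: the player to move can win; Alice has a winning move.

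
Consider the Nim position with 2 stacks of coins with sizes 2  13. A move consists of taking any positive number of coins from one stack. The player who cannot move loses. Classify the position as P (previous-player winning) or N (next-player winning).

Write each in binary and XOR column by column:
  0010  (2)
  1101  (13)
  ----
  1111  (15)
The nim-sum is 15 ≠ 0, so this is an N-position: the player to move can win.

N-position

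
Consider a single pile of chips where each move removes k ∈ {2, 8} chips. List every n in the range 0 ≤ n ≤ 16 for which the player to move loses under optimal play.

Grundy values for subtraction set {2, 8}:
k:     0  1  2  3  4  5  6  7  8  9 10 11 12 13 14 15 16
g(k):  0  0  1  1  0  0  1  1  2  2  0  0  1  1  0  0  1
The P-positions (g = 0) in 0..16 are 0, 1, 4, 5, 10, 11, 14, 15.

0, 1, 4, 5, 10, 11, 14, 15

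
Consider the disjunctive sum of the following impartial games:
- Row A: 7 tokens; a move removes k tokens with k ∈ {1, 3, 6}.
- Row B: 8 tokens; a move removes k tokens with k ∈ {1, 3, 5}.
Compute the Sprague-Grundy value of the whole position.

Build the Grundy sequence for row A with g(k) = mex{g(k−s) : s ∈ {1, 3, 6}, s ≤ k}:
k:     0  1  2  3  4  5  6  7
g(k):  0  1  0  1  0  1  2  3
So g(7) = 3.
Build the Grundy sequence for row B with g(k) = mex{g(k−s) : s ∈ {1, 3, 5}, s ≤ k}:
g(0) = mex{} = 0
g(1) = mex{0} = 1
g(2) = mex{1} = 0
g(3) = mex{0} = 1
g(4) = mex{1} = 0
g(5) = mex{0} = 1
g(6) = mex{1} = 0
g(7) = mex{0} = 1
g(8) = mex{1} = 0
So g(8) = 0.
The value of a disjunctive sum is the nim-sum of the parts.
Combined value = 3 XOR 0 = 3.

3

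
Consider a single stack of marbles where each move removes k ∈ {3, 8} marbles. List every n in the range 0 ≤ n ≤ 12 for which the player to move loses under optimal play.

0, 1, 2, 6, 7, 11, 12

Build the Grundy sequence with g(k) = mex{g(k−s) : s ∈ {3, 8}, s ≤ k}:
g(0) = mex{} = 0
g(1) = mex{} = 0
g(2) = mex{} = 0
g(3) = mex{0} = 1
g(4) = mex{0} = 1
g(5) = mex{0} = 1
g(6) = mex{1} = 0
g(7) = mex{1} = 0
g(8) = mex{0,1} = 2
g(9) = mex{0} = 1
g(10) = mex{0} = 1
g(11) = mex{1,2} = 0
g(12) = mex{1} = 0
The P-positions (g = 0) in 0..12 are 0, 1, 2, 6, 7, 11, 12.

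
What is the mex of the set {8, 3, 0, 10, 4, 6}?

1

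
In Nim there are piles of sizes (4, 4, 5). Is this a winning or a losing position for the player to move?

Winning position

Compute the nim-sum pairwise:
4 ^ 4 = 0
0 ^ 5 = 5
The nim-sum is 5 ≠ 0, so this is an N-position: the player to move can win.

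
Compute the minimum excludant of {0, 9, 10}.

1

0 is in the set but 1 is not, so the mex is 1.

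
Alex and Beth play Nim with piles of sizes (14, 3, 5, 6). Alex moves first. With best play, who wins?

Alex wins

Compute the nim-sum pairwise:
14 ^ 3 = 13
13 ^ 5 = 8
8 ^ 6 = 14
The nim-sum is 14 ≠ 0, so this is an N-position: the player to move can win; Alex has a winning move.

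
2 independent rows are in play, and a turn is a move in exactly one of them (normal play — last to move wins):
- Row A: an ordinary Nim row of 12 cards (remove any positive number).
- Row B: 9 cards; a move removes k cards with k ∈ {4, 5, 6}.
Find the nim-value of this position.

Row A is a plain Nim row of size 12, so its Grundy value is 12.
Grundy values for row B (subtraction set {4, 5, 6}):
g(0) = mex{} = 0
g(1) = mex{} = 0
g(2) = mex{} = 0
g(3) = mex{} = 0
g(4) = mex{0} = 1
g(5) = mex{0} = 1
g(6) = mex{0} = 1
g(7) = mex{0} = 1
g(8) = mex{0,1} = 2
g(9) = mex{0,1} = 2
So g(9) = 2.
The value of a disjunctive sum is the nim-sum of the parts.
Combined value = 12 ⊕ 2 = 14.

14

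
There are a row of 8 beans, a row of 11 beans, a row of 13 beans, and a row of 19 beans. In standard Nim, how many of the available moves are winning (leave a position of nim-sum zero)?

1

Compute the nim-sum pairwise:
8 ^ 11 = 3
3 ^ 13 = 14
14 ^ 19 = 29
The overall nim-sum is X = 29. A row of size p has a winning move iff p XOR X < p (reduce it to p XOR X).
  8: 8 XOR 29 = 21 ≥ 8 — no move.
  11: 11 XOR 29 = 22 ≥ 11 — no move.
  13: 13 XOR 29 = 16 ≥ 13 — no move.
  19: 19 XOR 29 = 14 < 19 — winning move (to 14).
That gives 1 winning move.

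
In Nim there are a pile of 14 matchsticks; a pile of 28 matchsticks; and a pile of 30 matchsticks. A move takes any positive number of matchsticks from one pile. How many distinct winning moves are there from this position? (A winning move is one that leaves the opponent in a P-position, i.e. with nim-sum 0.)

Nim-sum: 14 ^ 28 ^ 30 = 12.
The overall nim-sum is X = 12. A pile of size p has a winning move iff p XOR X < p (reduce it to p XOR X).
  14: 14 XOR 12 = 2 < 14 — winning move (to 2).
  28: 28 XOR 12 = 16 < 28 — winning move (to 16).
  30: 30 XOR 12 = 18 < 30 — winning move (to 18).
That gives 3 winning moves.

3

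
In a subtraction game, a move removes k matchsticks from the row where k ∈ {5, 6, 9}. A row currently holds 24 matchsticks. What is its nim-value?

Build the Grundy sequence with g(k) = mex{g(k−s) : s ∈ {5, 6, 9}, s ≤ k}:
k:     0  1  2  3  4  5  6  7  8  9 10 11 12 13 14 15 16 17 18 19 20 21 22 23 24
g(k):  0  0  0  0  0  1  1  1  1  1  2  2  2  2  0  0  0  0  0  1  1  1  1  1  2
So g(24) = 2.

2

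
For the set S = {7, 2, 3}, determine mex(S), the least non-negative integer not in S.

0

0 is not in the set, so the mex is 0.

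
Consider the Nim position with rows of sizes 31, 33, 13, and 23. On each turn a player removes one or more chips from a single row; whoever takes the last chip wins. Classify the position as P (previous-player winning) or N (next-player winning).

Nim-sum: 31 XOR 33 XOR 13 XOR 23 = 36.
The nim-sum is 36 ≠ 0, so this is an N-position: the player to move can win.

N-position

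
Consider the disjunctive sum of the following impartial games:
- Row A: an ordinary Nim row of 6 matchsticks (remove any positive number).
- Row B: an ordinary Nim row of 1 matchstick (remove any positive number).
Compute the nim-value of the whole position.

7

Row A is a plain Nim row of size 6, so its Grundy value is 6.
Row B is a plain Nim row of size 1, so its Grundy value is 1.
The value of a disjunctive sum is the nim-sum of the parts.
Combined value = 6 XOR 1 = 7.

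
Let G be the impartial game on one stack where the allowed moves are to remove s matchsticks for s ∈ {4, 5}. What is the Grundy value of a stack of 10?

0

Compute g(0), g(1), … for moves {4, 5}:
k:     0  1  2  3  4  5  6  7  8  9 10
g(k):  0  0  0  0  1  1  1  1  2  0  0
So g(10) = 0.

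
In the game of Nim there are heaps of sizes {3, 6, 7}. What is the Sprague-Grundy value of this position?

2

Compute the nim-sum pairwise:
3 ^ 6 = 5
5 ^ 7 = 2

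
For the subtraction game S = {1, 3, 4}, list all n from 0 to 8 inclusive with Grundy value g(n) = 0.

0, 2, 7

Grundy values for subtraction set {1, 3, 4}:
g(0) = mex{} = 0
g(1) = mex{0} = 1
g(2) = mex{1} = 0
g(3) = mex{0} = 1
g(4) = mex{0,1} = 2
g(5) = mex{0,1,2} = 3
g(6) = mex{0,1,3} = 2
g(7) = mex{1,2} = 0
g(8) = mex{0,2,3} = 1
The P-positions (g = 0) in 0..8 are 0, 2, 7.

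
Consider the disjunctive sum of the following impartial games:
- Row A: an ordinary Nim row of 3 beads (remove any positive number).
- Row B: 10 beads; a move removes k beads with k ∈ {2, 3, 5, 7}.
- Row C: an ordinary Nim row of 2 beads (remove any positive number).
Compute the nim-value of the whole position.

Row A is a plain Nim row of size 3, so its Grundy value is 3.
For row B, compute g(0), g(1), … with moves {2, 3, 5, 7}:
k:     0  1  2  3  4  5  6  7  8  9 10
g(k):  0  0  1  1  2  2  3  3  4  0  0
So g(10) = 0.
Row C is a plain Nim row of size 2, so its Grundy value is 2.
The value of a disjunctive sum is the nim-sum of the parts.
Combined value = 3 XOR 0 XOR 2 = 1.

1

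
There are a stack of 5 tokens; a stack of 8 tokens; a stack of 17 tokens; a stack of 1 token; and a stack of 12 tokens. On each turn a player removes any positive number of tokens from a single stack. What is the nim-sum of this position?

Compute the nim-sum pairwise:
5 ^ 8 = 13
13 ^ 17 = 28
28 ^ 1 = 29
29 ^ 12 = 17

17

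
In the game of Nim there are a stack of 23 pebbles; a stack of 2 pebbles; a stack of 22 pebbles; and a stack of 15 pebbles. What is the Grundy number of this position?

12

In binary:
  10111  (23)
  00010  (2)
  10110  (22)
  01111  (15)
  -----
  01100  (12)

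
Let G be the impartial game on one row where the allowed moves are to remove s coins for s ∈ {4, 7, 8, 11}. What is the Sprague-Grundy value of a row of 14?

Compute g(0), g(1), … for moves {4, 7, 8, 11}:
g(0) = mex{} = 0
g(1) = mex{} = 0
g(2) = mex{} = 0
g(3) = mex{} = 0
g(4) = mex{0} = 1
g(5) = mex{0} = 1
g(6) = mex{0} = 1
g(7) = mex{0} = 1
g(8) = mex{0,1} = 2
g(9) = mex{0,1} = 2
g(10) = mex{0,1} = 2
g(11) = mex{0,1} = 2
g(12) = mex{0,1,2} = 3
g(13) = mex{0,1,2} = 3
g(14) = mex{0,1,2} = 3
So g(14) = 3.

3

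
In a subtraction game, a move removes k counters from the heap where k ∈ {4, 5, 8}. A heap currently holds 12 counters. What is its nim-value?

0

Build the Grundy sequence with g(k) = mex{g(k−s) : s ∈ {4, 5, 8}, s ≤ k}:
k:     0  1  2  3  4  5  6  7  8  9 10 11 12
g(k):  0  0  0  0  1  1  1  1  2  2  2  2  0
So g(12) = 0.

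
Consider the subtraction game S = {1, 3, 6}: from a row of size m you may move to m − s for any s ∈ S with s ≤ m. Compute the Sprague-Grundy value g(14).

Grundy values for subtraction set {1, 3, 6}:
k:     0  1  2  3  4  5  6  7  8  9 10 11 12 13 14
g(k):  0  1  0  1  0  1  2  3  2  0  1  0  1  0  1
So g(14) = 1.

1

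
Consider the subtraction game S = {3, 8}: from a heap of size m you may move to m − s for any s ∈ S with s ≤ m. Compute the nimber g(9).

1

Grundy values for subtraction set {3, 8}:
g(0) = mex{} = 0
g(1) = mex{} = 0
g(2) = mex{} = 0
g(3) = mex{0} = 1
g(4) = mex{0} = 1
g(5) = mex{0} = 1
g(6) = mex{1} = 0
g(7) = mex{1} = 0
g(8) = mex{0,1} = 2
g(9) = mex{0} = 1
So g(9) = 1.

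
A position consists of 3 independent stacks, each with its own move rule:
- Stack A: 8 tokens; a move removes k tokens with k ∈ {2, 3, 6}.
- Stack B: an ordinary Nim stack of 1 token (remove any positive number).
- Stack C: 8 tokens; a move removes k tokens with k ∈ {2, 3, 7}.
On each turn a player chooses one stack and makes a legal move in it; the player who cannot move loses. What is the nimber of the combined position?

2

Grundy values for stack A (subtraction set {2, 3, 6}):
g(0) = mex{} = 0
g(1) = mex{} = 0
g(2) = mex{0} = 1
g(3) = mex{0} = 1
g(4) = mex{0,1} = 2
g(5) = mex{1} = 0
g(6) = mex{0,1,2} = 3
g(7) = mex{0,2} = 1
g(8) = mex{0,1,3} = 2
So g(8) = 2.
Stack B is a plain Nim stack of size 1, so its Grundy value is 1.
Build the Grundy sequence for stack C with g(k) = mex{g(k−s) : s ∈ {2, 3, 7}, s ≤ k}:
g(0) = mex{} = 0
g(1) = mex{} = 0
g(2) = mex{0} = 1
g(3) = mex{0} = 1
g(4) = mex{0,1} = 2
g(5) = mex{1} = 0
g(6) = mex{1,2} = 0
g(7) = mex{0,2} = 1
g(8) = mex{0} = 1
So g(8) = 1.
The value of a disjunctive sum is the nim-sum of the parts.
Combined value = 2 ⊕ 1 ⊕ 1 = 2.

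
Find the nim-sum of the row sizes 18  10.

Compute the nim-sum pairwise:
18 XOR 10 = 24

24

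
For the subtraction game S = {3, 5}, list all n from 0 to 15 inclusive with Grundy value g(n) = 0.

0, 1, 2, 8, 9, 10

Build the Grundy sequence with g(k) = mex{g(k−s) : s ∈ {3, 5}, s ≤ k}:
k:     0  1  2  3  4  5  6  7  8  9 10 11 12 13 14 15
g(k):  0  0  0  1  1  1  2  2  0  0  0  1  1  1  2  2
The P-positions (g = 0) in 0..15 are 0, 1, 2, 8, 9, 10.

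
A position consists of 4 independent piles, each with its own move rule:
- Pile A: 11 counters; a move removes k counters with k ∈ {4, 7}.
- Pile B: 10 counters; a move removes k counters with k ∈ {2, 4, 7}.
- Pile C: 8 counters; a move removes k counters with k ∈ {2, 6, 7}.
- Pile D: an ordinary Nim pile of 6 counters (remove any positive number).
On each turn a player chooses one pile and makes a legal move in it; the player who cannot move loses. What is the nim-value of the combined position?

Grundy values for pile A (subtraction set {4, 7}):
g(0) = mex{} = 0
g(1) = mex{} = 0
g(2) = mex{} = 0
g(3) = mex{} = 0
g(4) = mex{0} = 1
g(5) = mex{0} = 1
g(6) = mex{0} = 1
g(7) = mex{0} = 1
g(8) = mex{0,1} = 2
g(9) = mex{0,1} = 2
g(10) = mex{0,1} = 2
g(11) = mex{1} = 0
So g(11) = 0.
Build the Grundy sequence for pile B with g(k) = mex{g(k−s) : s ∈ {2, 4, 7}, s ≤ k}:
k:     0  1  2  3  4  5  6  7  8  9 10
g(k):  0  0  1  1  2  2  0  3  1  0  2
So g(10) = 2.
Build the Grundy sequence for pile C with g(k) = mex{g(k−s) : s ∈ {2, 6, 7}, s ≤ k}:
k:     0  1  2  3  4  5  6  7  8
g(k):  0  0  1  1  0  0  1  1  2
So g(8) = 2.
Pile D is a plain Nim pile of size 6, so its Grundy value is 6.
The value of a disjunctive sum is the nim-sum of the parts.
Combined value = 0 ⊕ 2 ⊕ 2 ⊕ 6 = 6.

6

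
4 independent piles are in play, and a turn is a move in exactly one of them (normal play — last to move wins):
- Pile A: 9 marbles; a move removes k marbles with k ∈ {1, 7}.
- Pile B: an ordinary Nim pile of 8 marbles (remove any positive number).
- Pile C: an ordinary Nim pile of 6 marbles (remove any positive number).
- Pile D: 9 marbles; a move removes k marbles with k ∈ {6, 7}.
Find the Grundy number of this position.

14

Grundy values for pile A (subtraction set {1, 7}):
k:     0  1  2  3  4  5  6  7  8  9
g(k):  0  1  0  1  0  1  0  1  0  1
So g(9) = 1.
Pile B is a plain Nim pile of size 8, so its Grundy value is 8.
Pile C is a plain Nim pile of size 6, so its Grundy value is 6.
For pile D, compute g(0), g(1), … with moves {6, 7}:
k:     0  1  2  3  4  5  6  7  8  9
g(k):  0  0  0  0  0  0  1  1  1  1
So g(9) = 1.
By the Sprague-Grundy theorem, the Grundy value of a sum of independent games is the XOR of the component values.
Combined value = 1 ⊕ 8 ⊕ 6 ⊕ 1 = 14.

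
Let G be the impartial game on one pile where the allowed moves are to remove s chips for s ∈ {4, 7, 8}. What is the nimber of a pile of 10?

2

Compute g(0), g(1), … for moves {4, 7, 8}:
g(0) = mex{} = 0
g(1) = mex{} = 0
g(2) = mex{} = 0
g(3) = mex{} = 0
g(4) = mex{0} = 1
g(5) = mex{0} = 1
g(6) = mex{0} = 1
g(7) = mex{0} = 1
g(8) = mex{0,1} = 2
g(9) = mex{0,1} = 2
g(10) = mex{0,1} = 2
So g(10) = 2.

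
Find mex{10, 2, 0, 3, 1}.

4

The values 0, 1, 2, 3 are all present; 4 is the first non-negative integer missing from the set.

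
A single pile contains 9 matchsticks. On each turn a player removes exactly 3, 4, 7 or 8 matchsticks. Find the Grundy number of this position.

3

Compute g(0), g(1), … for moves {3, 4, 7, 8}:
k:     0  1  2  3  4  5  6  7  8  9
g(k):  0  0  0  1  1  1  2  2  2  3
So g(9) = 3.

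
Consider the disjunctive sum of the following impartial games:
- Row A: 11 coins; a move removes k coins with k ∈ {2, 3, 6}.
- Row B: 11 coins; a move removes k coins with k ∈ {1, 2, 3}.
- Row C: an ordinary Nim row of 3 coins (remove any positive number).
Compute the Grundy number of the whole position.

Build the Grundy sequence for row A with g(k) = mex{g(k−s) : s ∈ {2, 3, 6}, s ≤ k}:
k:     0  1  2  3  4  5  6  7  8  9 10 11
g(k):  0  0  1  1  2  0  3  1  2  0  0  1
So g(11) = 1.
Grundy values for row B (subtraction set {1, 2, 3}):
g(0) = mex{} = 0
g(1) = mex{0} = 1
g(2) = mex{0,1} = 2
g(3) = mex{0,1,2} = 3
g(4) = mex{1,2,3} = 0
g(5) = mex{0,2,3} = 1
g(6) = mex{0,1,3} = 2
g(7) = mex{0,1,2} = 3
g(8) = mex{1,2,3} = 0
g(9) = mex{0,2,3} = 1
g(10) = mex{0,1,3} = 2
g(11) = mex{0,1,2} = 3
So g(11) = 3.
Row C is a plain Nim row of size 3, so its Grundy value is 3.
The value of a disjunctive sum is the nim-sum of the parts.
Combined value = 1 XOR 3 XOR 3 = 1.

1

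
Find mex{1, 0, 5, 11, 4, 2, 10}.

The values 0, 1, 2 are all present; 3 is the first non-negative integer missing from the set.

3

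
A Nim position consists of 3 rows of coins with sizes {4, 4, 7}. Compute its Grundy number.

Compute the nim-sum pairwise:
4 ⊕ 4 = 0
0 ⊕ 7 = 7

7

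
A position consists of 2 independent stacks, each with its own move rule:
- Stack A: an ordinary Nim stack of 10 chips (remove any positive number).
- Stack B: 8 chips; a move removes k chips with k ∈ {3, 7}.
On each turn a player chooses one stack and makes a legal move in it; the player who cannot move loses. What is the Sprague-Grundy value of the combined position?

Stack A is a plain Nim stack of size 10, so its Grundy value is 10.
Grundy values for stack B (subtraction set {3, 7}):
k:     0  1  2  3  4  5  6  7  8
g(k):  0  0  0  1  1  1  0  2  2
So g(8) = 2.
The value of a disjunctive sum is the nim-sum of the parts.
Combined value = 10 ⊕ 2 = 8.

8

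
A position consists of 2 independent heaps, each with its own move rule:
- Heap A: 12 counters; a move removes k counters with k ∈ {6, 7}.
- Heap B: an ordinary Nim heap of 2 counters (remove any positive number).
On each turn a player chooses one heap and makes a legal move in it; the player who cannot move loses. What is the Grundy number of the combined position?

0

Grundy values for heap A (subtraction set {6, 7}):
g(0) = mex{} = 0
g(1) = mex{} = 0
g(2) = mex{} = 0
g(3) = mex{} = 0
g(4) = mex{} = 0
g(5) = mex{} = 0
g(6) = mex{0} = 1
g(7) = mex{0} = 1
g(8) = mex{0} = 1
g(9) = mex{0} = 1
g(10) = mex{0} = 1
g(11) = mex{0} = 1
g(12) = mex{0,1} = 2
So g(12) = 2.
Heap B is a plain Nim heap of size 2, so its Grundy value is 2.
By the Sprague-Grundy theorem, the Grundy value of a sum of independent games is the XOR of the component values.
Combined value = 2 ⊕ 2 = 0.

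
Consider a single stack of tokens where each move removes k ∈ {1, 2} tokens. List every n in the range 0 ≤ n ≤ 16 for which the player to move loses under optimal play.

Build the Grundy sequence with g(k) = mex{g(k−s) : s ∈ {1, 2}, s ≤ k}:
k:     0  1  2  3  4  5  6  7  8  9 10 11 12 13 14 15 16
g(k):  0  1  2  0  1  2  0  1  2  0  1  2  0  1  2  0  1
The P-positions (g = 0) in 0..16 are 0, 3, 6, 9, 12, 15.

0, 3, 6, 9, 12, 15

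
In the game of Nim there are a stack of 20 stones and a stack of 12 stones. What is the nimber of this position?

Nim-sum: 20 XOR 12 = 24.

24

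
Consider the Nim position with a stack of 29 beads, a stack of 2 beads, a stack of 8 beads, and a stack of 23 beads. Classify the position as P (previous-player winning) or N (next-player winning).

Write each in binary and XOR column by column:
  11101  (29)
  00010  (2)
  01000  (8)
  10111  (23)
  -----
  00000  (0)
The nim-sum is 0, so this is a P-position: the player to move is in a losing position under optimal play.

P-position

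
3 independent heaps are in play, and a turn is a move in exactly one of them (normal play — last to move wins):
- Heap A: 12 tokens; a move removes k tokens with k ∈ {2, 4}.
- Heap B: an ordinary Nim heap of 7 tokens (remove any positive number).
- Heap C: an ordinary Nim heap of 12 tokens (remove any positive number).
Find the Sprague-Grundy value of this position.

Grundy values for heap A (subtraction set {2, 4}):
k:     0  1  2  3  4  5  6  7  8  9 10 11 12
g(k):  0  0  1  1  2  2  0  0  1  1  2  2  0
So g(12) = 0.
Heap B is a plain Nim heap of size 7, so its Grundy value is 7.
Heap C is a plain Nim heap of size 12, so its Grundy value is 12.
The value of a disjunctive sum is the nim-sum of the parts.
Combined value = 0 ⊕ 7 ⊕ 12 = 11.

11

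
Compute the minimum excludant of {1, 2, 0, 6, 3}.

The values 0, 1, 2, 3 are all present; 4 is the first non-negative integer missing from the set.

4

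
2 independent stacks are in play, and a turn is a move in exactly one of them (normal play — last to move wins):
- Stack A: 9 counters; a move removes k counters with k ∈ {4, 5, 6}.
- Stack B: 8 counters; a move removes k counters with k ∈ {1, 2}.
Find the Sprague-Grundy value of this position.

For stack A, compute g(0), g(1), … with moves {4, 5, 6}:
k:     0  1  2  3  4  5  6  7  8  9
g(k):  0  0  0  0  1  1  1  1  2  2
So g(9) = 2.
Grundy values for stack B (subtraction set {1, 2}):
g(0) = mex{} = 0
g(1) = mex{0} = 1
g(2) = mex{0,1} = 2
g(3) = mex{1,2} = 0
g(4) = mex{0,2} = 1
g(5) = mex{0,1} = 2
g(6) = mex{1,2} = 0
g(7) = mex{0,2} = 1
g(8) = mex{0,1} = 2
So g(8) = 2.
The value of a disjunctive sum is the nim-sum of the parts.
Combined value = 2 XOR 2 = 0.

0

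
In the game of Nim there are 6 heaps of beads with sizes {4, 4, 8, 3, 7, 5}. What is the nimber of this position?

Write each in binary and XOR column by column:
  0100  (4)
  0100  (4)
  1000  (8)
  0011  (3)
  0111  (7)
  0101  (5)
  ----
  1001  (9)

9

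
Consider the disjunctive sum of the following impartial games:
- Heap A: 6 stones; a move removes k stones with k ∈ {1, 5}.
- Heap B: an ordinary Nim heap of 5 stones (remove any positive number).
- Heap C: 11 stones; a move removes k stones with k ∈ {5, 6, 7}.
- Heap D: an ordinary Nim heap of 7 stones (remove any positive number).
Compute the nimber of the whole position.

0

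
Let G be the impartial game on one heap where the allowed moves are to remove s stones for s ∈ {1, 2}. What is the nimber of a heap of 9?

Grundy values for subtraction set {1, 2}:
g(0) = mex{} = 0
g(1) = mex{0} = 1
g(2) = mex{0,1} = 2
g(3) = mex{1,2} = 0
g(4) = mex{0,2} = 1
g(5) = mex{0,1} = 2
g(6) = mex{1,2} = 0
g(7) = mex{0,2} = 1
g(8) = mex{0,1} = 2
g(9) = mex{1,2} = 0
So g(9) = 0.

0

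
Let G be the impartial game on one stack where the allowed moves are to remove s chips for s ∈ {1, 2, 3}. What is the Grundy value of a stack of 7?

Grundy values for subtraction set {1, 2, 3}:
k:     0  1  2  3  4  5  6  7
g(k):  0  1  2  3  0  1  2  3
So g(7) = 3.

3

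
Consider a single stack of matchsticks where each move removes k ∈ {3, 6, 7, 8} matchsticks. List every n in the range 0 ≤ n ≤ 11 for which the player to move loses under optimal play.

Compute g(0), g(1), … for moves {3, 6, 7, 8}:
k:     0  1  2  3  4  5  6  7  8  9 10 11
g(k):  0  0  0  1  1  1  2  2  2  3  3  0
The P-positions (g = 0) in 0..11 are 0, 1, 2, 11.

0, 1, 2, 11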